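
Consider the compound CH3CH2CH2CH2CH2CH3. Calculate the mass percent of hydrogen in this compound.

Element totals:
  C: 6
  H: 14
Molecular formula: C6H14.
Molar mass = 86.178 g/mol.
Mass from H: 14 × 1.008 = 14.112 g/mol.
%H = 14.112 / 86.178 × 100 = 16.38%.

16.38%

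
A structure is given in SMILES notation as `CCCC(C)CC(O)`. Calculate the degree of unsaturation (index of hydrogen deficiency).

0

Atom tally by fragment:
  CH3 → C:1 H:3
  CH2 → C:1 H:2
  CH2 → C:1 H:2
  CH(CH3) → C:2 H:4
  CH2 → C:1 H:2
  CH2OH → C:1 H:3 O:1
Element totals:
  C: 7
  H: 16
  O: 1
Molecular formula: C7H16O.
DoU = (2C + 2 + N − H − X) / 2 = (2·7 + 2 + 0 − 16 − 0) / 2 = 0.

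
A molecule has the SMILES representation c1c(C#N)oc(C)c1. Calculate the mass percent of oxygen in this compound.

Atom tally by fragment:
  furan ring core → C:4 H:4 O:1
  (− 2 ring H displaced by substituents)
  + CN → C:1 N:1
  + CH3 → C:1 H:3
Element totals:
  C: 6
  H: 5
  N: 1
  O: 1
Molecular formula: C6H5NO.
Molar mass = 107.112 g/mol.
Mass from O: 1 × 15.999 = 15.999 g/mol.
%O = 15.999 / 107.112 × 100 = 14.94%.

14.94%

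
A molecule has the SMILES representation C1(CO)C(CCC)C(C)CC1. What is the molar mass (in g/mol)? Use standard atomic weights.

156.27 g/mol

Atom tally by fragment:
  cyclopentane ring core → C:5 H:10
  (− 3 ring H displaced by substituents)
  + CH2OH → C:1 H:3 O:1
  + CH2CH2CH3 → C:3 H:7
  + CH3 → C:1 H:3
Element totals:
  C: 10
  H: 20
  O: 1
Molecular formula: C10H20O.
  M = 10(12.011) + 20(1.008) + 15.999
    = 120.110 + 20.160 + 15.999 = 156.269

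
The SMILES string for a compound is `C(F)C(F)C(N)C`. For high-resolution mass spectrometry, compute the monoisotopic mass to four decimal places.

Atom tally by fragment:
  FCH2 → C:1 H:2 F:1
  CH(F) → C:1 H:1 F:1
  CH(NH2) → C:1 H:3 N:1
  CH3 → C:1 H:3
Element totals:
  C: 4
  H: 9
  F: 2
  N: 1
Molecular formula: C4H9F2N.
  M = 4(12.0) + 9(1.007825) + 2(18.998403) + 14.003074
    = 48.000000 + 9.070425 + 37.996806 + 14.003074 = 109.070305

109.0703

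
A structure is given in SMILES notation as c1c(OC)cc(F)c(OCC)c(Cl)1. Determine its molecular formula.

C9H10ClFO2

Atom tally by fragment:
  benzene ring core → C:6 H:6
  (− 4 ring H displaced by substituents)
  + OCH3 → C:1 H:3 O:1
  + F → F:1
  + OC2H5 → C:2 H:5 O:1
  + Cl → Cl:1
Element totals:
  C: 9
  H: 10
  Cl: 1
  F: 1
  O: 2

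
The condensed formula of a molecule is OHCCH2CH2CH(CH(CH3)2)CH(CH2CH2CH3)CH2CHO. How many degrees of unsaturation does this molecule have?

2

Atom tally by fragment:
  OHCCH2 → C:2 H:3 O:1
  CH2 → C:1 H:2
  CH(CH(CH3)2) → C:4 H:8
  CH(CH2CH2CH3) → C:4 H:8
  CH2CHO → C:2 H:3 O:1
Element totals:
  C: 13
  H: 24
  O: 2
Molecular formula: C13H24O2.
DoU = (2C + 2 + N − H − X) / 2 = (2·13 + 2 + 0 − 24 − 0) / 2 = 2.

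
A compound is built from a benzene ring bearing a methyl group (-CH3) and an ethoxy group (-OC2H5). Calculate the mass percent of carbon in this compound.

Atom tally by fragment:
  benzene ring core → C:6 H:6
  (− 2 ring H displaced by substituents)
  + CH3 → C:1 H:3
  + OC2H5 → C:2 H:5 O:1
Element totals:
  C: 9
  H: 12
  O: 1
Molecular formula: C9H12O.
Molar mass = 136.194 g/mol.
Mass from C: 9 × 12.011 = 108.099 g/mol.
%C = 108.099 / 136.194 × 100 = 79.37%.

79.37%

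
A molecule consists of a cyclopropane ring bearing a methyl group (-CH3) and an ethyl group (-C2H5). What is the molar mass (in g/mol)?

Atom tally by fragment:
  cyclopropane ring core → C:3 H:6
  (− 2 ring H displaced by substituents)
  + CH3 → C:1 H:3
  + C2H5 → C:2 H:5
Element totals:
  C: 6
  H: 12
Molecular formula: C6H12.
  M = 6(12.011) + 12(1.008)
    = 72.066 + 12.096 = 84.162

84.16 g/mol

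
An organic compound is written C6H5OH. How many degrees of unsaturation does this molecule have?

4

Element totals:
  C: 6
  H: 6
  O: 1
Molecular formula: C6H6O.
DoU = (2C + 2 + N − H − X) / 2 = (2·6 + 2 + 0 − 6 − 0) / 2 = 4.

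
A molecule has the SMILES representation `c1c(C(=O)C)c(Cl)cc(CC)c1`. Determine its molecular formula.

Atom tally by fragment:
  benzene ring core → C:6 H:6
  (− 3 ring H displaced by substituents)
  + COCH3 → C:2 H:3 O:1
  + Cl → Cl:1
  + C2H5 → C:2 H:5
Element totals:
  C: 10
  H: 11
  Cl: 1
  O: 1

C10H11ClO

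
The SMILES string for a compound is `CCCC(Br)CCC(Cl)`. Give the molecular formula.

Atom tally by fragment:
  CH3 → C:1 H:3
  CH2 → C:1 H:2
  CH2 → C:1 H:2
  CH(Br) → C:1 H:1 Br:1
  CH2 → C:1 H:2
  CH2 → C:1 H:2
  CH2Cl → C:1 H:2 Cl:1
Element totals:
  C: 7
  H: 14
  Br: 1
  Cl: 1

C7H14BrCl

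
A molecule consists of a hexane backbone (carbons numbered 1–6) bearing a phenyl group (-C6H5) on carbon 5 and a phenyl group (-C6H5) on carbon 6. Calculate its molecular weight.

Atom tally by fragment:
  CH3 → C:1 H:3
  CH2 → C:1 H:2
  CH2 → C:1 H:2
  CH2 → C:1 H:2
  CH(C6H5) → C:7 H:6
  CH2C6H5 → C:7 H:7
Element totals:
  C: 18
  H: 22
Molecular formula: C18H22.
  M = 18(12.011) + 22(1.008)
    = 216.198 + 22.176 = 238.374

238.37 g/mol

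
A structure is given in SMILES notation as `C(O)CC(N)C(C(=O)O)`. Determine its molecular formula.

Atom tally by fragment:
  HOCH2 → C:1 H:3 O:1
  CH2 → C:1 H:2
  CH(NH2) → C:1 H:3 N:1
  CH2COOH → C:2 H:3 O:2
Element totals:
  C: 5
  H: 11
  N: 1
  O: 3

C5H11NO3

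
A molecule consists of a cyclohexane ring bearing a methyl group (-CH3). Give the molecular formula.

C7H14

Atom tally by fragment:
  cyclohexane ring core → C:6 H:12
  (− 1 ring H displaced by substituents)
  + CH3 → C:1 H:3
Element totals:
  C: 7
  H: 14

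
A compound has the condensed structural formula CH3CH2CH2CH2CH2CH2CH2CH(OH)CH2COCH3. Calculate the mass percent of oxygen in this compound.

Atom tally by fragment:
  CH3 → C:1 H:3
  CH2 → C:1 H:2
  CH2 → C:1 H:2
  CH2 → C:1 H:2
  CH2 → C:1 H:2
  CH2 → C:1 H:2
  CH2 → C:1 H:2
  CH(OH) → C:1 H:2 O:1
  CH2COCH3 → C:3 H:5 O:1
Element totals:
  C: 11
  H: 22
  O: 2
Molecular formula: C11H22O2.
Molar mass = 186.295 g/mol.
Mass from O: 2 × 15.999 = 31.998 g/mol.
%O = 31.998 / 186.295 × 100 = 17.18%.

17.18%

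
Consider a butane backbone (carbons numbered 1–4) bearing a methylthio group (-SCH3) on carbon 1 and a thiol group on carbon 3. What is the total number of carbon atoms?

Atom tally by fragment:
  CH3SCH2 → C:2 H:5 S:1
  CH2 → C:1 H:2
  CH(SH) → C:1 H:2 S:1
  CH3 → C:1 H:3
Element totals:
  C: 5
  H: 12
  S: 2

5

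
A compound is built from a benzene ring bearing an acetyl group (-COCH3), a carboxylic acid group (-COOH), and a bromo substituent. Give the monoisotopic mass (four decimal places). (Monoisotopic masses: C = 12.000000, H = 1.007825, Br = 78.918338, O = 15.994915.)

241.9579

Atom tally by fragment:
  benzene ring core → C:6 H:6
  (− 3 ring H displaced by substituents)
  + COCH3 → C:2 H:3 O:1
  + COOH → C:1 H:1 O:2
  + Br → Br:1
Element totals:
  C: 9
  H: 7
  Br: 1
  O: 3
Molecular formula: C9H7BrO3.
  M = 9(12.0) + 7(1.007825) + 78.918338 + 3(15.994915)
    = 108.000000 + 7.054775 + 78.918338 + 47.984745 = 241.957858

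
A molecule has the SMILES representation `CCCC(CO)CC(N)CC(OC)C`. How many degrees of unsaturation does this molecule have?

Atom tally by fragment:
  CH3 → C:1 H:3
  CH2 → C:1 H:2
  CH2 → C:1 H:2
  CH(CH2OH) → C:2 H:4 O:1
  CH2 → C:1 H:2
  CH(NH2) → C:1 H:3 N:1
  CH2 → C:1 H:2
  CH(OCH3) → C:2 H:4 O:1
  CH3 → C:1 H:3
Element totals:
  C: 11
  H: 25
  N: 1
  O: 2
Molecular formula: C11H25NO2.
DoU = (2C + 2 + N − H − X) / 2 = (2·11 + 2 + 1 − 25 − 0) / 2 = 0.

0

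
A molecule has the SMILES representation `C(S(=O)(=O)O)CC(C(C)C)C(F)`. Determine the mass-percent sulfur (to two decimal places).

Atom tally by fragment:
  HO3SCH2 → C:1 H:3 S:1 O:3
  CH2 → C:1 H:2
  CH(CH(CH3)2) → C:4 H:8
  CH2F → C:1 H:2 F:1
Element totals:
  C: 7
  H: 15
  F: 1
  O: 3
  S: 1
Molecular formula: C7H15FO3S.
Molar mass = 198.252 g/mol.
Mass from S: 1 × 32.06 = 32.060 g/mol.
%S = 32.060 / 198.252 × 100 = 16.17%.

16.17%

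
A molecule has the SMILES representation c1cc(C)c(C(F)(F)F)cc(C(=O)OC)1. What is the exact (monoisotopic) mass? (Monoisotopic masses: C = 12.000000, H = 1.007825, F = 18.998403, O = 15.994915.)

218.0555

Atom tally by fragment:
  benzene ring core → C:6 H:6
  (− 3 ring H displaced by substituents)
  + CH3 → C:1 H:3
  + CF3 → C:1 F:3
  + COOCH3 → C:2 H:3 O:2
Element totals:
  C: 10
  H: 9
  F: 3
  O: 2
Molecular formula: C10H9F3O2.
  M = 10(12.0) + 9(1.007825) + 3(18.998403) + 2(15.994915)
    = 120.000000 + 9.070425 + 56.995209 + 31.989830 = 218.055464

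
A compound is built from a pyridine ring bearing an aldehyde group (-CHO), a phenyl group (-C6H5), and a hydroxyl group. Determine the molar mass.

199.21 g/mol

Atom tally by fragment:
  pyridine ring core → C:5 H:5 N:1
  (− 3 ring H displaced by substituents)
  + CHO → C:1 H:1 O:1
  + C6H5 → C:6 H:5
  + OH → O:1 H:1
Element totals:
  C: 12
  H: 9
  N: 1
  O: 2
Molecular formula: C12H9NO2.
  M = 12(12.011) + 9(1.008) + 14.007 + 2(15.999)
    = 144.132 + 9.072 + 14.007 + 31.998 = 199.209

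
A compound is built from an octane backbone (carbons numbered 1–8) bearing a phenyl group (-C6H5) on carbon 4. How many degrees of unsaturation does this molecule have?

4

Atom tally by fragment:
  CH3 → C:1 H:3
  CH2 → C:1 H:2
  CH2 → C:1 H:2
  CH(C6H5) → C:7 H:6
  CH2 → C:1 H:2
  CH2 → C:1 H:2
  CH2 → C:1 H:2
  CH3 → C:1 H:3
Element totals:
  C: 14
  H: 22
Molecular formula: C14H22.
DoU = (2C + 2 + N − H − X) / 2 = (2·14 + 2 + 0 − 22 − 0) / 2 = 4.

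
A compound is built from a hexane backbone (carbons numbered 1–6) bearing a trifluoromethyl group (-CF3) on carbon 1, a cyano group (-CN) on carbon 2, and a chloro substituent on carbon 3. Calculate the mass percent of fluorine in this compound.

Atom tally by fragment:
  F3CCH2 → C:2 H:2 F:3
  CH(CN) → C:2 H:1 N:1
  CH(Cl) → C:1 H:1 Cl:1
  CH2 → C:1 H:2
  CH2 → C:1 H:2
  CH3 → C:1 H:3
Element totals:
  C: 8
  H: 11
  Cl: 1
  F: 3
  N: 1
Molecular formula: C8H11ClF3N.
Molar mass = 213.627 g/mol.
Mass from F: 3 × 18.998 = 56.994 g/mol.
%F = 56.994 / 213.627 × 100 = 26.68%.

26.68%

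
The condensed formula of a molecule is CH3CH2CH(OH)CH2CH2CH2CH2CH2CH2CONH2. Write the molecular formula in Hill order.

Atom tally by fragment:
  CH3 → C:1 H:3
  CH2 → C:1 H:2
  CH(OH) → C:1 H:2 O:1
  CH2 → C:1 H:2
  CH2 → C:1 H:2
  CH2 → C:1 H:2
  CH2 → C:1 H:2
  CH2 → C:1 H:2
  CH2CONH2 → C:2 H:4 O:1 N:1
Element totals:
  C: 10
  H: 21
  N: 1
  O: 2

C10H21NO2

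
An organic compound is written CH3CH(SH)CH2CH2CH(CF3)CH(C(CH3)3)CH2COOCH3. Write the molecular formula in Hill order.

Element totals:
  C: 14
  H: 25
  F: 3
  O: 2
  S: 1

C14H25F3O2S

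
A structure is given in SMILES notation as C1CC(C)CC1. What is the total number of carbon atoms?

Atom tally by fragment:
  cyclopentane ring core → C:5 H:10
  (− 1 ring H displaced by substituents)
  + CH3 → C:1 H:3
Element totals:
  C: 6
  H: 12

6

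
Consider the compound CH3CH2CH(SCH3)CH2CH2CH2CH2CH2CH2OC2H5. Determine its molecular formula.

C12H26OS

Atom tally by fragment:
  CH3 → C:1 H:3
  CH2 → C:1 H:2
  CH(SCH3) → C:2 H:4 S:1
  CH2 → C:1 H:2
  CH2 → C:1 H:2
  CH2 → C:1 H:2
  CH2 → C:1 H:2
  CH2 → C:1 H:2
  CH2OC2H5 → C:3 H:7 O:1
Element totals:
  C: 12
  H: 26
  O: 1
  S: 1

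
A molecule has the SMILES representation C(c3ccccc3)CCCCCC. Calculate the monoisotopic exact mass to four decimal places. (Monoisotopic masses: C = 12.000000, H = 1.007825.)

176.1565

Atom tally by fragment:
  C6H5CH2 → C:7 H:7
  CH2 → C:1 H:2
  CH2 → C:1 H:2
  CH2 → C:1 H:2
  CH2 → C:1 H:2
  CH2 → C:1 H:2
  CH3 → C:1 H:3
Element totals:
  C: 13
  H: 20
Molecular formula: C13H20.
  M = 13(12.0) + 20(1.007825)
    = 156.000000 + 20.156500 = 176.156500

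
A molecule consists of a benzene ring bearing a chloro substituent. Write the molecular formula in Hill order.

Atom tally by fragment:
  benzene ring core → C:6 H:6
  (− 1 ring H displaced by substituents)
  + Cl → Cl:1
Element totals:
  C: 6
  H: 5
  Cl: 1

C6H5Cl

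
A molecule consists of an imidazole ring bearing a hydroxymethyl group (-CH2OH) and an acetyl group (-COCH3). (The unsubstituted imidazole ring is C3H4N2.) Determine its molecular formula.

C6H8N2O2

Atom tally by fragment:
  imidazole ring core → C:3 H:4 N:2
  (− 2 ring H displaced by substituents)
  + CH2OH → C:1 H:3 O:1
  + COCH3 → C:2 H:3 O:1
Element totals:
  C: 6
  H: 8
  N: 2
  O: 2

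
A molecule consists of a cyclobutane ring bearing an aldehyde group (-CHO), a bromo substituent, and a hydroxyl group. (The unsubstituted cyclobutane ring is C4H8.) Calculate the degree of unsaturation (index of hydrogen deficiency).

Atom tally by fragment:
  cyclobutane ring core → C:4 H:8
  (− 3 ring H displaced by substituents)
  + CHO → C:1 H:1 O:1
  + Br → Br:1
  + OH → O:1 H:1
Element totals:
  C: 5
  H: 7
  Br: 1
  O: 2
Molecular formula: C5H7BrO2.
DoU = (2C + 2 + N − H − X) / 2 = (2·5 + 2 + 0 − 7 − 1) / 2 = 2.

2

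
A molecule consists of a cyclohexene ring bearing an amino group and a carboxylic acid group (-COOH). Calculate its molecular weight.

141.17 g/mol

Atom tally by fragment:
  cyclohexene ring core → C:6 H:10
  (− 2 ring H displaced by substituents)
  + NH2 → N:1 H:2
  + COOH → C:1 H:1 O:2
Element totals:
  C: 7
  H: 11
  N: 1
  O: 2
Molecular formula: C7H11NO2.
  M = 7(12.011) + 11(1.008) + 14.007 + 2(15.999)
    = 84.077 + 11.088 + 14.007 + 31.998 = 141.170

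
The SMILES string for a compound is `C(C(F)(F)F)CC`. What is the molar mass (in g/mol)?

112.09 g/mol

Atom tally by fragment:
  F3CCH2 → C:2 H:2 F:3
  CH2 → C:1 H:2
  CH3 → C:1 H:3
Element totals:
  C: 4
  H: 7
  F: 3
Molecular formula: C4H7F3.
  M = 4(12.011) + 7(1.008) + 3(18.998)
    = 48.044 + 7.056 + 56.994 = 112.094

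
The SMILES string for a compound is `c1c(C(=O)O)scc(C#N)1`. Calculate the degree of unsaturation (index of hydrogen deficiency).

6

Atom tally by fragment:
  thiophene ring core → C:4 H:4 S:1
  (− 2 ring H displaced by substituents)
  + COOH → C:1 H:1 O:2
  + CN → C:1 N:1
Element totals:
  C: 6
  H: 3
  N: 1
  O: 2
  S: 1
Molecular formula: C6H3NO2S.
DoU = (2C + 2 + N − H − X) / 2 = (2·6 + 2 + 1 − 3 − 0) / 2 = 6.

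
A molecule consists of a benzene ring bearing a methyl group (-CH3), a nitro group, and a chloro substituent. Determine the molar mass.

171.58 g/mol

Atom tally by fragment:
  benzene ring core → C:6 H:6
  (− 3 ring H displaced by substituents)
  + CH3 → C:1 H:3
  + NO2 → N:1 O:2
  + Cl → Cl:1
Element totals:
  C: 7
  H: 6
  Cl: 1
  N: 1
  O: 2
Molecular formula: C7H6ClNO2.
  M = 7(12.011) + 6(1.008) + 35.45 + 14.007 + 2(15.999)
    = 84.077 + 6.048 + 35.450 + 14.007 + 31.998 = 171.580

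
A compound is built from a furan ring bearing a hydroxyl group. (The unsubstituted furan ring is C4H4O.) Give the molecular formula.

C4H4O2

Atom tally by fragment:
  furan ring core → C:4 H:4 O:1
  (− 1 ring H displaced by substituents)
  + OH → O:1 H:1
Element totals:
  C: 4
  H: 4
  O: 2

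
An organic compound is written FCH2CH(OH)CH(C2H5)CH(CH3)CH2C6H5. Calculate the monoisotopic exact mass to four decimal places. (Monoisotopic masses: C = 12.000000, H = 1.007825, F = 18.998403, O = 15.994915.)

224.1576

Element totals:
  C: 14
  H: 21
  F: 1
  O: 1
Molecular formula: C14H21FO.
  M = 14(12.0) + 21(1.007825) + 18.998403 + 15.994915
    = 168.000000 + 21.164325 + 18.998403 + 15.994915 = 224.157643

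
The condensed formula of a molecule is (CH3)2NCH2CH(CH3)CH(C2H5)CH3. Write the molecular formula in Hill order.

Atom tally by fragment:
  (CH3)2NCH2 → C:3 H:8 N:1
  CH(CH3) → C:2 H:4
  CH(C2H5) → C:3 H:6
  CH3 → C:1 H:3
Element totals:
  C: 9
  H: 21
  N: 1

C9H21N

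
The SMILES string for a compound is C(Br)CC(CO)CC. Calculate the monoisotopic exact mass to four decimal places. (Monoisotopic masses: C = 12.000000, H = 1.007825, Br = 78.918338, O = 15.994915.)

Atom tally by fragment:
  BrCH2 → C:1 H:2 Br:1
  CH2 → C:1 H:2
  CH(CH2OH) → C:2 H:4 O:1
  CH2 → C:1 H:2
  CH3 → C:1 H:3
Element totals:
  C: 6
  H: 13
  Br: 1
  O: 1
Molecular formula: C6H13BrO.
  M = 6(12.0) + 13(1.007825) + 78.918338 + 15.994915
    = 72.000000 + 13.101725 + 78.918338 + 15.994915 = 180.014978

180.0150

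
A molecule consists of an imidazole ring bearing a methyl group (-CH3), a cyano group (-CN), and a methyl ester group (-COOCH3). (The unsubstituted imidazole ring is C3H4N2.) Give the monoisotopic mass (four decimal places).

165.0538

Atom tally by fragment:
  imidazole ring core → C:3 H:4 N:2
  (− 3 ring H displaced by substituents)
  + CH3 → C:1 H:3
  + CN → C:1 N:1
  + COOCH3 → C:2 H:3 O:2
Element totals:
  C: 7
  H: 7
  N: 3
  O: 2
Molecular formula: C7H7N3O2.
  M = 7(12.0) + 7(1.007825) + 3(14.003074) + 2(15.994915)
    = 84.000000 + 7.054775 + 42.009222 + 31.989830 = 165.053827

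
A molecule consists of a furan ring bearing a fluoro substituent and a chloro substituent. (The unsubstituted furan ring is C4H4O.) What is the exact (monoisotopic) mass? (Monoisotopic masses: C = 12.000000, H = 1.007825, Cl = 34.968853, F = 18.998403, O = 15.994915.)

119.9778

Atom tally by fragment:
  furan ring core → C:4 H:4 O:1
  (− 2 ring H displaced by substituents)
  + F → F:1
  + Cl → Cl:1
Element totals:
  C: 4
  H: 2
  Cl: 1
  F: 1
  O: 1
Molecular formula: C4H2ClFO.
  M = 4(12.0) + 2(1.007825) + 34.968853 + 18.998403 + 15.994915
    = 48.000000 + 2.015650 + 34.968853 + 18.998403 + 15.994915 = 119.977821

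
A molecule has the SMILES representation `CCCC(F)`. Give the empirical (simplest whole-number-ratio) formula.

C4H9F

Atom tally by fragment:
  CH3 → C:1 H:3
  CH2 → C:1 H:2
  CH2 → C:1 H:2
  CH2F → C:1 H:2 F:1
Element totals:
  C: 4
  H: 9
  F: 1
Molecular formula: C4H9F.
gcd of subscripts (4, 1, 9) = 1, so the empirical formula equals the molecular formula.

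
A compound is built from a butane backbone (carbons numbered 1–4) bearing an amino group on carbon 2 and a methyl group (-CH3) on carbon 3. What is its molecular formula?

C5H13N

Atom tally by fragment:
  CH3 → C:1 H:3
  CH(NH2) → C:1 H:3 N:1
  CH(CH3) → C:2 H:4
  CH3 → C:1 H:3
Element totals:
  C: 5
  H: 13
  N: 1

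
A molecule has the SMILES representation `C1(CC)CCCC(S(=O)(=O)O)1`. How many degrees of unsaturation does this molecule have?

1

Atom tally by fragment:
  cyclopentane ring core → C:5 H:10
  (− 2 ring H displaced by substituents)
  + C2H5 → C:2 H:5
  + SO3H → S:1 O:3 H:1
Element totals:
  C: 7
  H: 14
  O: 3
  S: 1
Molecular formula: C7H14O3S.
DoU = (2C + 2 + N − H − X) / 2 = (2·7 + 2 + 0 − 14 − 0) / 2 = 1.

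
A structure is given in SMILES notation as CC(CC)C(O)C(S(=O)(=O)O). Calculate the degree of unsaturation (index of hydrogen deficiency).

0

Atom tally by fragment:
  CH3 → C:1 H:3
  CH(C2H5) → C:3 H:6
  CH(OH) → C:1 H:2 O:1
  CH2SO3H → C:1 H:3 S:1 O:3
Element totals:
  C: 6
  H: 14
  O: 4
  S: 1
Molecular formula: C6H14O4S.
DoU = (2C + 2 + N − H − X) / 2 = (2·6 + 2 + 0 − 14 − 0) / 2 = 0.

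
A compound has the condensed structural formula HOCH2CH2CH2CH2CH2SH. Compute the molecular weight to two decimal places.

Atom tally by fragment:
  HOCH2CH2 → C:2 H:5 O:1
  CH2 → C:1 H:2
  CH2 → C:1 H:2
  CH2SH → C:1 H:3 S:1
Element totals:
  C: 5
  H: 12
  O: 1
  S: 1
Molecular formula: C5H12OS.
  M = 5(12.011) + 12(1.008) + 15.999 + 32.06
    = 60.055 + 12.096 + 15.999 + 32.060 = 120.210

120.21 g/mol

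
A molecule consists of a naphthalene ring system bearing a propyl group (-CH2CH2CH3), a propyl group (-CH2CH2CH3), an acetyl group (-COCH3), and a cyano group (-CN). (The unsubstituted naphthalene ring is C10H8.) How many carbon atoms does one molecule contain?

19

Atom tally by fragment:
  naphthalene ring system core → C:10 H:8
  (− 4 ring H displaced by substituents)
  + CH2CH2CH3 → C:3 H:7
  + CH2CH2CH3 → C:3 H:7
  + COCH3 → C:2 H:3 O:1
  + CN → C:1 N:1
Element totals:
  C: 19
  H: 21
  N: 1
  O: 1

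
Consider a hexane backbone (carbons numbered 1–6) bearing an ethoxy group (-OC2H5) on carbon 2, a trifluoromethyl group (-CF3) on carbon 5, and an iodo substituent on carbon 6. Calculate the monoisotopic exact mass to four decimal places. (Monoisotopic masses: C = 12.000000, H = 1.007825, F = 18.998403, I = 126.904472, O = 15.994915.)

Atom tally by fragment:
  CH3 → C:1 H:3
  CH(OC2H5) → C:3 H:6 O:1
  CH2 → C:1 H:2
  CH2 → C:1 H:2
  CH(CF3) → C:2 H:1 F:3
  CH2I → C:1 H:2 I:1
Element totals:
  C: 9
  H: 16
  F: 3
  I: 1
  O: 1
Molecular formula: C9H16F3IO.
  M = 9(12.0) + 16(1.007825) + 3(18.998403) + 126.904472 + 15.994915
    = 108.000000 + 16.125200 + 56.995209 + 126.904472 + 15.994915 = 324.019796

324.0198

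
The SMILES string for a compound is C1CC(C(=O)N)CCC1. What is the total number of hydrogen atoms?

Atom tally by fragment:
  cyclohexane ring core → C:6 H:12
  (− 1 ring H displaced by substituents)
  + CONH2 → C:1 H:2 O:1 N:1
Element totals:
  C: 7
  H: 13
  N: 1
  O: 1

13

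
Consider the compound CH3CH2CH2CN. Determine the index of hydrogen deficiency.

2

Element totals:
  C: 4
  H: 7
  N: 1
Molecular formula: C4H7N.
DoU = (2C + 2 + N − H − X) / 2 = (2·4 + 2 + 1 − 7 − 0) / 2 = 2.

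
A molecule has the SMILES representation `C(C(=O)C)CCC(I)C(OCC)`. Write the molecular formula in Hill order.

C9H17IO2

Atom tally by fragment:
  CH3COCH2 → C:3 H:5 O:1
  CH2 → C:1 H:2
  CH2 → C:1 H:2
  CH(I) → C:1 H:1 I:1
  CH2OC2H5 → C:3 H:7 O:1
Element totals:
  C: 9
  H: 17
  I: 1
  O: 2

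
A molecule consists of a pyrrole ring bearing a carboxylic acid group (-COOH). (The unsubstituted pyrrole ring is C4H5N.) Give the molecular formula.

Atom tally by fragment:
  pyrrole ring core → C:4 H:5 N:1
  (− 1 ring H displaced by substituents)
  + COOH → C:1 H:1 O:2
Element totals:
  C: 5
  H: 5
  N: 1
  O: 2

C5H5NO2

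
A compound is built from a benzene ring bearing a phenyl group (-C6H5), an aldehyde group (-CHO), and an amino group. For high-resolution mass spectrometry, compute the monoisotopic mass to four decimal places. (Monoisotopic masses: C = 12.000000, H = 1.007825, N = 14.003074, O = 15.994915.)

197.0841

Atom tally by fragment:
  benzene ring core → C:6 H:6
  (− 3 ring H displaced by substituents)
  + C6H5 → C:6 H:5
  + CHO → C:1 H:1 O:1
  + NH2 → N:1 H:2
Element totals:
  C: 13
  H: 11
  N: 1
  O: 1
Molecular formula: C13H11NO.
  M = 13(12.0) + 11(1.007825) + 14.003074 + 15.994915
    = 156.000000 + 11.086075 + 14.003074 + 15.994915 = 197.084064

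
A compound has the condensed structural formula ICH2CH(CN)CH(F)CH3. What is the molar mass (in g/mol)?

227.02 g/mol

Atom tally by fragment:
  ICH2 → C:1 H:2 I:1
  CH(CN) → C:2 H:1 N:1
  CH(F) → C:1 H:1 F:1
  CH3 → C:1 H:3
Element totals:
  C: 5
  H: 7
  F: 1
  I: 1
  N: 1
Molecular formula: C5H7FIN.
  M = 5(12.011) + 7(1.008) + 18.998 + 126.904 + 14.007
    = 60.055 + 7.056 + 18.998 + 126.904 + 14.007 = 227.020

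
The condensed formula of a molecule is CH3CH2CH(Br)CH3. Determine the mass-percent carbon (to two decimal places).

Atom tally by fragment:
  CH3 → C:1 H:3
  CH2 → C:1 H:2
  CH(Br) → C:1 H:1 Br:1
  CH3 → C:1 H:3
Element totals:
  C: 4
  H: 9
  Br: 1
Molecular formula: C4H9Br.
Molar mass = 137.020 g/mol.
Mass from C: 4 × 12.011 = 48.044 g/mol.
%C = 48.044 / 137.020 × 100 = 35.06%.

35.06%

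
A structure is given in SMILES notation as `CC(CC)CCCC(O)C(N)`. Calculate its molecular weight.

159.27 g/mol

Atom tally by fragment:
  CH3 → C:1 H:3
  CH(C2H5) → C:3 H:6
  CH2 → C:1 H:2
  CH2 → C:1 H:2
  CH2 → C:1 H:2
  CH(OH) → C:1 H:2 O:1
  CH2NH2 → C:1 H:4 N:1
Element totals:
  C: 9
  H: 21
  N: 1
  O: 1
Molecular formula: C9H21NO.
  M = 9(12.011) + 21(1.008) + 14.007 + 15.999
    = 108.099 + 21.168 + 14.007 + 15.999 = 159.273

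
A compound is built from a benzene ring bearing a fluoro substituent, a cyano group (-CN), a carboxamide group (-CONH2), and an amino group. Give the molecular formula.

Atom tally by fragment:
  benzene ring core → C:6 H:6
  (− 4 ring H displaced by substituents)
  + F → F:1
  + CN → C:1 N:1
  + CONH2 → C:1 H:2 O:1 N:1
  + NH2 → N:1 H:2
Element totals:
  C: 8
  H: 6
  F: 1
  N: 3
  O: 1

C8H6FN3O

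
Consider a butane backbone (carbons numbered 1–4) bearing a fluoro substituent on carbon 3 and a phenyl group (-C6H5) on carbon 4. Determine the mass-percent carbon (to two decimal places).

Atom tally by fragment:
  CH3 → C:1 H:3
  CH2 → C:1 H:2
  CH(F) → C:1 H:1 F:1
  CH2C6H5 → C:7 H:7
Element totals:
  C: 10
  H: 13
  F: 1
Molecular formula: C10H13F.
Molar mass = 152.212 g/mol.
Mass from C: 10 × 12.011 = 120.110 g/mol.
%C = 120.110 / 152.212 × 100 = 78.91%.

78.91%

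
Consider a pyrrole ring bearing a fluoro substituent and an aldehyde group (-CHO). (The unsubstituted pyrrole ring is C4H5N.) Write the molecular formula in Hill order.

Atom tally by fragment:
  pyrrole ring core → C:4 H:5 N:1
  (− 2 ring H displaced by substituents)
  + F → F:1
  + CHO → C:1 H:1 O:1
Element totals:
  C: 5
  H: 4
  F: 1
  N: 1
  O: 1

C5H4FNO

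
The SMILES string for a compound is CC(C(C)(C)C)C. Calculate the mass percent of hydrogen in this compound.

Atom tally by fragment:
  CH3 → C:1 H:3
  CH(C(CH3)3) → C:5 H:10
  CH3 → C:1 H:3
Element totals:
  C: 7
  H: 16
Molecular formula: C7H16.
Molar mass = 100.205 g/mol.
Mass from H: 16 × 1.008 = 16.128 g/mol.
%H = 16.128 / 100.205 × 100 = 16.10%.

16.10%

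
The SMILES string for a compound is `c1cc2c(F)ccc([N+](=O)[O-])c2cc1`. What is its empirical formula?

Atom tally by fragment:
  naphthalene ring system core → C:10 H:8
  (− 2 ring H displaced by substituents)
  + F → F:1
  + NO2 → N:1 O:2
Element totals:
  C: 10
  H: 6
  F: 1
  N: 1
  O: 2
Molecular formula: C10H6FNO2.
gcd of subscripts (10, 1, 6, 1, 2) = 1, so the empirical formula equals the molecular formula.

C10H6FNO2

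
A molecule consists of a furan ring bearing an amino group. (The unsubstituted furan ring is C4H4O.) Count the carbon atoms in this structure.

4

Atom tally by fragment:
  furan ring core → C:4 H:4 O:1
  (− 1 ring H displaced by substituents)
  + NH2 → N:1 H:2
Element totals:
  C: 4
  H: 5
  N: 1
  O: 1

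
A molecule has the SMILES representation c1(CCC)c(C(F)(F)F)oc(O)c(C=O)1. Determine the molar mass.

Atom tally by fragment:
  furan ring core → C:4 H:4 O:1
  (− 4 ring H displaced by substituents)
  + CH2CH2CH3 → C:3 H:7
  + CF3 → C:1 F:3
  + OH → O:1 H:1
  + CHO → C:1 H:1 O:1
Element totals:
  C: 9
  H: 9
  F: 3
  O: 3
Molecular formula: C9H9F3O3.
  M = 9(12.011) + 9(1.008) + 3(18.998) + 3(15.999)
    = 108.099 + 9.072 + 56.994 + 47.997 = 222.162

222.16 g/mol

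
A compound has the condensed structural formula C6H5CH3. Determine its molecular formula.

Element totals:
  C: 7
  H: 8

C7H8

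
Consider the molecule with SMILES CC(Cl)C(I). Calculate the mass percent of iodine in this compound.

Atom tally by fragment:
  CH3 → C:1 H:3
  CH(Cl) → C:1 H:1 Cl:1
  CH2I → C:1 H:2 I:1
Element totals:
  C: 3
  H: 6
  Cl: 1
  I: 1
Molecular formula: C3H6ClI.
Molar mass = 204.435 g/mol.
Mass from I: 1 × 126.904 = 126.904 g/mol.
%I = 126.904 / 204.435 × 100 = 62.08%.

62.08%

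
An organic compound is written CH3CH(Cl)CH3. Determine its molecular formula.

C3H7Cl

Element totals:
  C: 3
  H: 7
  Cl: 1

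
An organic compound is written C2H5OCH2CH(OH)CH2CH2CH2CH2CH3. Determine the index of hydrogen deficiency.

0

Atom tally by fragment:
  C2H5OCH2 → C:3 H:7 O:1
  CH(OH) → C:1 H:2 O:1
  CH2 → C:1 H:2
  CH2 → C:1 H:2
  CH2 → C:1 H:2
  CH2 → C:1 H:2
  CH3 → C:1 H:3
Element totals:
  C: 9
  H: 20
  O: 2
Molecular formula: C9H20O2.
DoU = (2C + 2 + N − H − X) / 2 = (2·9 + 2 + 0 − 20 − 0) / 2 = 0.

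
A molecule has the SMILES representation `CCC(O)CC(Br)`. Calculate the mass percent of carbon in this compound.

35.95%

Atom tally by fragment:
  CH3 → C:1 H:3
  CH2 → C:1 H:2
  CH(OH) → C:1 H:2 O:1
  CH2 → C:1 H:2
  CH2Br → C:1 H:2 Br:1
Element totals:
  C: 5
  H: 11
  Br: 1
  O: 1
Molecular formula: C5H11BrO.
Molar mass = 167.046 g/mol.
Mass from C: 5 × 12.011 = 60.055 g/mol.
%C = 60.055 / 167.046 × 100 = 35.95%.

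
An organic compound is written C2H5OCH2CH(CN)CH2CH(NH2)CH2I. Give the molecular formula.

C8H15IN2O

Atom tally by fragment:
  C2H5OCH2 → C:3 H:7 O:1
  CH(CN) → C:2 H:1 N:1
  CH2 → C:1 H:2
  CH(NH2) → C:1 H:3 N:1
  CH2I → C:1 H:2 I:1
Element totals:
  C: 8
  H: 15
  I: 1
  N: 2
  O: 1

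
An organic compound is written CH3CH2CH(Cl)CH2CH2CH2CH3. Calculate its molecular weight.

134.65 g/mol

Element totals:
  C: 7
  H: 15
  Cl: 1
Molecular formula: C7H15Cl.
  M = 7(12.011) + 15(1.008) + 35.45
    = 84.077 + 15.120 + 35.450 = 134.647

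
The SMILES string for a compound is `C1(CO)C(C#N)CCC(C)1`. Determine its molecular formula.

Atom tally by fragment:
  cyclopentane ring core → C:5 H:10
  (− 3 ring H displaced by substituents)
  + CH2OH → C:1 H:3 O:1
  + CN → C:1 N:1
  + CH3 → C:1 H:3
Element totals:
  C: 8
  H: 13
  N: 1
  O: 1

C8H13NO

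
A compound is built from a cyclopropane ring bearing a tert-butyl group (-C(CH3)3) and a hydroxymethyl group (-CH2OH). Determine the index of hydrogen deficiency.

Atom tally by fragment:
  cyclopropane ring core → C:3 H:6
  (− 2 ring H displaced by substituents)
  + C(CH3)3 → C:4 H:9
  + CH2OH → C:1 H:3 O:1
Element totals:
  C: 8
  H: 16
  O: 1
Molecular formula: C8H16O.
DoU = (2C + 2 + N − H − X) / 2 = (2·8 + 2 + 0 − 16 − 0) / 2 = 1.

1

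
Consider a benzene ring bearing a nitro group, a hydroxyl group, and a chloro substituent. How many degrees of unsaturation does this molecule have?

5

Atom tally by fragment:
  benzene ring core → C:6 H:6
  (− 3 ring H displaced by substituents)
  + NO2 → N:1 O:2
  + OH → O:1 H:1
  + Cl → Cl:1
Element totals:
  C: 6
  H: 4
  Cl: 1
  N: 1
  O: 3
Molecular formula: C6H4ClNO3.
DoU = (2C + 2 + N − H − X) / 2 = (2·6 + 2 + 1 − 4 − 1) / 2 = 5.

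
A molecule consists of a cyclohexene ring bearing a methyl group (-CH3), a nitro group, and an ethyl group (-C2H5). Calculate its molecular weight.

169.22 g/mol

Atom tally by fragment:
  cyclohexene ring core → C:6 H:10
  (− 3 ring H displaced by substituents)
  + CH3 → C:1 H:3
  + NO2 → N:1 O:2
  + C2H5 → C:2 H:5
Element totals:
  C: 9
  H: 15
  N: 1
  O: 2
Molecular formula: C9H15NO2.
  M = 9(12.011) + 15(1.008) + 14.007 + 2(15.999)
    = 108.099 + 15.120 + 14.007 + 31.998 = 169.224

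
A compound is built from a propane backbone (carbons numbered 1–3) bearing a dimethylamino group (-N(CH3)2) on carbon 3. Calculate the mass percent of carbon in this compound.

68.90%

Atom tally by fragment:
  CH3 → C:1 H:3
  CH2 → C:1 H:2
  CH2N(CH3)2 → C:3 H:8 N:1
Element totals:
  C: 5
  H: 13
  N: 1
Molecular formula: C5H13N.
Molar mass = 87.166 g/mol.
Mass from C: 5 × 12.011 = 60.055 g/mol.
%C = 60.055 / 87.166 × 100 = 68.90%.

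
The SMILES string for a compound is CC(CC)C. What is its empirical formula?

Atom tally by fragment:
  CH3 → C:1 H:3
  CH(C2H5) → C:3 H:6
  CH3 → C:1 H:3
Element totals:
  C: 5
  H: 12
Molecular formula: C5H12.
gcd of subscripts (5, 12) = 1, so the empirical formula equals the molecular formula.

C5H12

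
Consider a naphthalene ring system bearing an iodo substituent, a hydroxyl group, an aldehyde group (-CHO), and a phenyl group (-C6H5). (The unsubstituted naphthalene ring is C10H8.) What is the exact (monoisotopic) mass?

Atom tally by fragment:
  naphthalene ring system core → C:10 H:8
  (− 4 ring H displaced by substituents)
  + I → I:1
  + OH → O:1 H:1
  + CHO → C:1 H:1 O:1
  + C6H5 → C:6 H:5
Element totals:
  C: 17
  H: 11
  I: 1
  O: 2
Molecular formula: C17H11IO2.
  M = 17(12.0) + 11(1.007825) + 126.904472 + 2(15.994915)
    = 204.000000 + 11.086075 + 126.904472 + 31.989830 = 373.980377

373.9804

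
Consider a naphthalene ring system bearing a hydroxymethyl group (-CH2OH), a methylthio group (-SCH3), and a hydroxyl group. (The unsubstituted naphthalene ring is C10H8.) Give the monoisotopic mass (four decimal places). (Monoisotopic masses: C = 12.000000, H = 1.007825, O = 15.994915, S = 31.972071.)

220.0558

Atom tally by fragment:
  naphthalene ring system core → C:10 H:8
  (− 3 ring H displaced by substituents)
  + CH2OH → C:1 H:3 O:1
  + SCH3 → C:1 H:3 S:1
  + OH → O:1 H:1
Element totals:
  C: 12
  H: 12
  O: 2
  S: 1
Molecular formula: C12H12O2S.
  M = 12(12.0) + 12(1.007825) + 2(15.994915) + 31.972071
    = 144.000000 + 12.093900 + 31.989830 + 31.972071 = 220.055801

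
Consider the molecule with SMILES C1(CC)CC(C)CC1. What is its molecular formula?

Atom tally by fragment:
  cyclopentane ring core → C:5 H:10
  (− 2 ring H displaced by substituents)
  + C2H5 → C:2 H:5
  + CH3 → C:1 H:3
Element totals:
  C: 8
  H: 16

C8H16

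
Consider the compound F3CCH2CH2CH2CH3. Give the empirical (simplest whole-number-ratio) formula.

Element totals:
  C: 5
  H: 9
  F: 3
Molecular formula: C5H9F3.
gcd of subscripts (5, 3, 9) = 1, so the empirical formula equals the molecular formula.

C5H9F3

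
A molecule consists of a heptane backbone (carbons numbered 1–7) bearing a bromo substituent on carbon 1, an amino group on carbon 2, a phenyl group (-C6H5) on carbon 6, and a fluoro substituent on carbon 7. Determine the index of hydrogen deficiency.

4

Atom tally by fragment:
  BrCH2 → C:1 H:2 Br:1
  CH(NH2) → C:1 H:3 N:1
  CH2 → C:1 H:2
  CH2 → C:1 H:2
  CH2 → C:1 H:2
  CH(C6H5) → C:7 H:6
  CH2F → C:1 H:2 F:1
Element totals:
  C: 13
  H: 19
  Br: 1
  F: 1
  N: 1
Molecular formula: C13H19BrFN.
DoU = (2C + 2 + N − H − X) / 2 = (2·13 + 2 + 1 − 19 − 2) / 2 = 4.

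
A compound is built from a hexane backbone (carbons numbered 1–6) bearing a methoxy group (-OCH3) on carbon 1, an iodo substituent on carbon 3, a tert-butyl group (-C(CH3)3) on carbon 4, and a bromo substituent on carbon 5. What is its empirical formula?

Atom tally by fragment:
  CH3OCH2 → C:2 H:5 O:1
  CH2 → C:1 H:2
  CH(I) → C:1 H:1 I:1
  CH(C(CH3)3) → C:5 H:10
  CH(Br) → C:1 H:1 Br:1
  CH3 → C:1 H:3
Element totals:
  C: 11
  H: 22
  Br: 1
  I: 1
  O: 1
Molecular formula: C11H22BrIO.
gcd of subscripts (1, 11, 22, 1, 1) = 1, so the empirical formula equals the molecular formula.

C11H22BrIO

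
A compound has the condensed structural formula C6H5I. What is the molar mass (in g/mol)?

204.01 g/mol

Atom tally by fragment:
  benzene ring core → C:6 H:6
  (− 1 ring H displaced by substituents)
  + I → I:1
Element totals:
  C: 6
  H: 5
  I: 1
Molecular formula: C6H5I.
  M = 6(12.011) + 5(1.008) + 126.904
    = 72.066 + 5.040 + 126.904 = 204.010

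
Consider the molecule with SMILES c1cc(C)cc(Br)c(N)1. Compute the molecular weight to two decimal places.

186.05 g/mol

Atom tally by fragment:
  benzene ring core → C:6 H:6
  (− 3 ring H displaced by substituents)
  + CH3 → C:1 H:3
  + Br → Br:1
  + NH2 → N:1 H:2
Element totals:
  C: 7
  H: 8
  Br: 1
  N: 1
Molecular formula: C7H8BrN.
  M = 7(12.011) + 8(1.008) + 79.904 + 14.007
    = 84.077 + 8.064 + 79.904 + 14.007 = 186.052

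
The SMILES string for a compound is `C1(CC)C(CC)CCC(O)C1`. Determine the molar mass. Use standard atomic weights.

Atom tally by fragment:
  cyclohexane ring core → C:6 H:12
  (− 3 ring H displaced by substituents)
  + C2H5 → C:2 H:5
  + C2H5 → C:2 H:5
  + OH → O:1 H:1
Element totals:
  C: 10
  H: 20
  O: 1
Molecular formula: C10H20O.
  M = 10(12.011) + 20(1.008) + 15.999
    = 120.110 + 20.160 + 15.999 = 156.269

156.27 g/mol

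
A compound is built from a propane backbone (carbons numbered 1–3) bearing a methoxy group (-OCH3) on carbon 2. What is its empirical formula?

Atom tally by fragment:
  CH3 → C:1 H:3
  CH(OCH3) → C:2 H:4 O:1
  CH3 → C:1 H:3
Element totals:
  C: 4
  H: 10
  O: 1
Molecular formula: C4H10O.
gcd of subscripts (4, 10, 1) = 1, so the empirical formula equals the molecular formula.

C4H10O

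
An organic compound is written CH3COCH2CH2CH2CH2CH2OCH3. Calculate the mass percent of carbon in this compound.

66.63%

Element totals:
  C: 8
  H: 16
  O: 2
Molecular formula: C8H16O2.
Molar mass = 144.214 g/mol.
Mass from C: 8 × 12.011 = 96.088 g/mol.
%C = 96.088 / 144.214 × 100 = 66.63%.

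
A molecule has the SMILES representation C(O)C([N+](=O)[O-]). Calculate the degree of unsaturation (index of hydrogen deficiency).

1

Atom tally by fragment:
  HOCH2 → C:1 H:3 O:1
  CH2NO2 → C:1 H:2 N:1 O:2
Element totals:
  C: 2
  H: 5
  N: 1
  O: 3
Molecular formula: C2H5NO3.
DoU = (2C + 2 + N − H − X) / 2 = (2·2 + 2 + 1 − 5 − 0) / 2 = 1.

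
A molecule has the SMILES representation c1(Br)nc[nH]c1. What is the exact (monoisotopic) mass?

Atom tally by fragment:
  imidazole ring core → C:3 H:4 N:2
  (− 1 ring H displaced by substituents)
  + Br → Br:1
Element totals:
  C: 3
  H: 3
  Br: 1
  N: 2
Molecular formula: C3H3BrN2.
  M = 3(12.0) + 3(1.007825) + 78.918338 + 2(14.003074)
    = 36.000000 + 3.023475 + 78.918338 + 28.006148 = 145.947961

145.9480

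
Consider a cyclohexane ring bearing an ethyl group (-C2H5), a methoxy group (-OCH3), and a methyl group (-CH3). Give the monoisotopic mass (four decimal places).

Atom tally by fragment:
  cyclohexane ring core → C:6 H:12
  (− 3 ring H displaced by substituents)
  + C2H5 → C:2 H:5
  + OCH3 → C:1 H:3 O:1
  + CH3 → C:1 H:3
Element totals:
  C: 10
  H: 20
  O: 1
Molecular formula: C10H20O.
  M = 10(12.0) + 20(1.007825) + 15.994915
    = 120.000000 + 20.156500 + 15.994915 = 156.151415

156.1514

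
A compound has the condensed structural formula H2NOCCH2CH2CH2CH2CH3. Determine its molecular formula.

C6H13NO

Element totals:
  C: 6
  H: 13
  N: 1
  O: 1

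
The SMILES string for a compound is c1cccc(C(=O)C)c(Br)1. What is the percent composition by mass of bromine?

40.14%

Atom tally by fragment:
  benzene ring core → C:6 H:6
  (− 2 ring H displaced by substituents)
  + COCH3 → C:2 H:3 O:1
  + Br → Br:1
Element totals:
  C: 8
  H: 7
  Br: 1
  O: 1
Molecular formula: C8H7BrO.
Molar mass = 199.047 g/mol.
Mass from Br: 1 × 79.904 = 79.904 g/mol.
%Br = 79.904 / 199.047 × 100 = 40.14%.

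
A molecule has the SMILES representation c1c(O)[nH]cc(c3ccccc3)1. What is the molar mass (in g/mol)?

159.19 g/mol

Atom tally by fragment:
  pyrrole ring core → C:4 H:5 N:1
  (− 2 ring H displaced by substituents)
  + OH → O:1 H:1
  + C6H5 → C:6 H:5
Element totals:
  C: 10
  H: 9
  N: 1
  O: 1
Molecular formula: C10H9NO.
  M = 10(12.011) + 9(1.008) + 14.007 + 15.999
    = 120.110 + 9.072 + 14.007 + 15.999 = 159.188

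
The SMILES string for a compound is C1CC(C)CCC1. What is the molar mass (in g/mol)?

98.19 g/mol

Atom tally by fragment:
  cyclohexane ring core → C:6 H:12
  (− 1 ring H displaced by substituents)
  + CH3 → C:1 H:3
Element totals:
  C: 7
  H: 14
Molecular formula: C7H14.
  M = 7(12.011) + 14(1.008)
    = 84.077 + 14.112 = 98.189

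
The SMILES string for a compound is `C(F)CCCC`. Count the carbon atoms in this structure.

5

Atom tally by fragment:
  FCH2 → C:1 H:2 F:1
  CH2 → C:1 H:2
  CH2 → C:1 H:2
  CH2 → C:1 H:2
  CH3 → C:1 H:3
Element totals:
  C: 5
  H: 11
  F: 1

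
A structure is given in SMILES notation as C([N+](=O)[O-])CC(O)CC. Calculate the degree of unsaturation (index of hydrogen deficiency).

1

Atom tally by fragment:
  O2NCH2 → C:1 H:2 N:1 O:2
  CH2 → C:1 H:2
  CH(OH) → C:1 H:2 O:1
  CH2 → C:1 H:2
  CH3 → C:1 H:3
Element totals:
  C: 5
  H: 11
  N: 1
  O: 3
Molecular formula: C5H11NO3.
DoU = (2C + 2 + N − H − X) / 2 = (2·5 + 2 + 1 − 11 − 0) / 2 = 1.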